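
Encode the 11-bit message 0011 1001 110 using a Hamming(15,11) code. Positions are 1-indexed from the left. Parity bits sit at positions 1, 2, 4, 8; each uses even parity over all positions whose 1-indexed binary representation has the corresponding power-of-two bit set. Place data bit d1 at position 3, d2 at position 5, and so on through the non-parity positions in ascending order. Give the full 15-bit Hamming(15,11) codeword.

Place data bits at non-power-of-two positions: b3=0, b5=0, b6=1, b7=1, b9=1, b10=0, b11=0, b12=1, b13=1, b14=1, b15=0.
p1 = XOR of data positions {3,5,7,9,11,13,15} = 0⊕0⊕1⊕1⊕0⊕1⊕0 = 1
p2 = XOR of data positions {3,6,7,10,11,14,15} = 0⊕1⊕1⊕0⊕0⊕1⊕0 = 1
p4 = XOR of data positions {5,6,7,12,13,14,15} = 0⊕1⊕1⊕1⊕1⊕1⊕0 = 1
p8 = XOR of data positions {9,10,11,12,13,14,15} = 1⊕0⊕0⊕1⊕1⊕1⊕0 = 0
Codeword b1..b15 = 110101101001110

110101101001110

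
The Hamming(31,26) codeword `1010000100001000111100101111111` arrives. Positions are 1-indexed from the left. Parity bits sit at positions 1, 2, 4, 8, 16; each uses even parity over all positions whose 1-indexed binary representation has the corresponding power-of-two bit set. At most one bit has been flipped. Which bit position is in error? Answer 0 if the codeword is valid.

12

s1: b1⊕b3⊕b5⊕b7⊕b9⊕b11⊕b13⊕b15⊕b17⊕b19⊕b21⊕b23⊕b25⊕b27⊕b29⊕b31 = 1⊕1⊕0⊕0⊕0⊕0⊕1⊕0⊕1⊕1⊕0⊕1⊕1⊕1⊕1⊕1 = 0
s2: b2⊕b3⊕b6⊕b7⊕b10⊕b11⊕b14⊕b15⊕b18⊕b19⊕b22⊕b23⊕b26⊕b27⊕b30⊕b31 = 0⊕1⊕0⊕0⊕0⊕0⊕0⊕0⊕1⊕1⊕0⊕1⊕1⊕1⊕1⊕1 = 0
s4: b4⊕b5⊕b6⊕b7⊕b12⊕b13⊕b14⊕b15⊕b20⊕b21⊕b22⊕b23⊕b28⊕b29⊕b30⊕b31 = 0⊕0⊕0⊕0⊕0⊕1⊕0⊕0⊕1⊕0⊕0⊕1⊕1⊕1⊕1⊕1 = 1
s8: b8⊕b9⊕b10⊕b11⊕b12⊕b13⊕b14⊕b15⊕b24⊕b25⊕b26⊕b27⊕b28⊕b29⊕b30⊕b31 = 1⊕0⊕0⊕0⊕0⊕1⊕0⊕0⊕0⊕1⊕1⊕1⊕1⊕1⊕1⊕1 = 1
s16: b16⊕b17⊕b18⊕b19⊕b20⊕b21⊕b22⊕b23⊕b24⊕b25⊕b26⊕b27⊕b28⊕b29⊕b30⊕b31 = 0⊕1⊕1⊕1⊕1⊕0⊕0⊕1⊕0⊕1⊕1⊕1⊕1⊕1⊕1⊕1 = 0
Syndrome (s16...s1) = 01100 → position 12.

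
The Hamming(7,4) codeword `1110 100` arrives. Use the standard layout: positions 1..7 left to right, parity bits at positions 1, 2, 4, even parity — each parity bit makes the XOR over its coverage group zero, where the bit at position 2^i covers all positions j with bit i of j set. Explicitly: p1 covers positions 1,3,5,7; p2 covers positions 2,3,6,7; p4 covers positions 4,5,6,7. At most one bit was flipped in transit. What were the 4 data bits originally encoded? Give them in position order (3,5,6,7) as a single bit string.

s1: b1⊕b3⊕b5⊕b7 = 1⊕1⊕1⊕0 = 1
s2: b2⊕b3⊕b6⊕b7 = 1⊕1⊕0⊕0 = 0
s4: b4⊕b5⊕b6⊕b7 = 0⊕1⊕0⊕0 = 1
Syndrome (s4...s1) = 101 → position 5.
Flip bit 5: corrected codeword = 1110000
Data bits at positions 3,5,6,7: 1000

1000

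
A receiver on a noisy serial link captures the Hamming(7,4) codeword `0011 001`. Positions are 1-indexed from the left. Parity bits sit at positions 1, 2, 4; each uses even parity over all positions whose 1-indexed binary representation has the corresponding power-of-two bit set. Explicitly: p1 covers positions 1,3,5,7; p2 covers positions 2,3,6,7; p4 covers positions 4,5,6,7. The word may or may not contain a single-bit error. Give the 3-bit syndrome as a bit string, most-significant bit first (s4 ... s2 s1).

s1: b1⊕b3⊕b5⊕b7 = 0⊕1⊕0⊕1 = 0
s2: b2⊕b3⊕b6⊕b7 = 0⊕1⊕0⊕1 = 0
s4: b4⊕b5⊕b6⊕b7 = 1⊕0⊕0⊕1 = 0
Syndrome (s4...s1) = 000 → position 0 (no error).

000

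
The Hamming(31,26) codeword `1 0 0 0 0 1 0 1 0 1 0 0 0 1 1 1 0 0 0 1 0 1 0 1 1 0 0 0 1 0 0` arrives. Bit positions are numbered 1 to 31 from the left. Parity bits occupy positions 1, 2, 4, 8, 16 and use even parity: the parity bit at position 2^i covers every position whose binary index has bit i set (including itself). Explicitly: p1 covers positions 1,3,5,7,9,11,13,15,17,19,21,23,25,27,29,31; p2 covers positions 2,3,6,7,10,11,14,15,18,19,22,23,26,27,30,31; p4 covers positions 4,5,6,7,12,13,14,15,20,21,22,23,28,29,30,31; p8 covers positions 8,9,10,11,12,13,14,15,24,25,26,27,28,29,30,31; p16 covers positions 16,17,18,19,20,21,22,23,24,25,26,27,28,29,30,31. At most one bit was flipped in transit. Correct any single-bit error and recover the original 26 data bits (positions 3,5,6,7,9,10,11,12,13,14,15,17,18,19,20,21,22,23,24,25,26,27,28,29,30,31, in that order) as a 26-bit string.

00100000011000101011000100

s1: b1⊕b3⊕b5⊕b7⊕b9⊕b11⊕b13⊕b15⊕b17⊕b19⊕b21⊕b23⊕b25⊕b27⊕b29⊕b31 = 1⊕0⊕0⊕0⊕0⊕0⊕0⊕1⊕0⊕0⊕0⊕0⊕1⊕0⊕1⊕0 = 0
s2: b2⊕b3⊕b6⊕b7⊕b10⊕b11⊕b14⊕b15⊕b18⊕b19⊕b22⊕b23⊕b26⊕b27⊕b30⊕b31 = 0⊕0⊕1⊕0⊕1⊕0⊕1⊕1⊕0⊕0⊕1⊕0⊕0⊕0⊕0⊕0 = 1
s4: b4⊕b5⊕b6⊕b7⊕b12⊕b13⊕b14⊕b15⊕b20⊕b21⊕b22⊕b23⊕b28⊕b29⊕b30⊕b31 = 0⊕0⊕1⊕0⊕0⊕0⊕1⊕1⊕1⊕0⊕1⊕0⊕0⊕1⊕0⊕0 = 0
s8: b8⊕b9⊕b10⊕b11⊕b12⊕b13⊕b14⊕b15⊕b24⊕b25⊕b26⊕b27⊕b28⊕b29⊕b30⊕b31 = 1⊕0⊕1⊕0⊕0⊕0⊕1⊕1⊕1⊕1⊕0⊕0⊕0⊕1⊕0⊕0 = 1
s16: b16⊕b17⊕b18⊕b19⊕b20⊕b21⊕b22⊕b23⊕b24⊕b25⊕b26⊕b27⊕b28⊕b29⊕b30⊕b31 = 1⊕0⊕0⊕0⊕1⊕0⊕1⊕0⊕1⊕1⊕0⊕0⊕0⊕1⊕0⊕0 = 0
Syndrome (s16...s1) = 01010 → position 10.
Flip bit 10: corrected codeword = 1000010100000111000101011000100
Data bits at positions 3,5,6,7,9,10,11,12,13,14,15,17,18,19,20,21,22,23,24,25,26,27,28,29,30,31: 00100000011000101011000100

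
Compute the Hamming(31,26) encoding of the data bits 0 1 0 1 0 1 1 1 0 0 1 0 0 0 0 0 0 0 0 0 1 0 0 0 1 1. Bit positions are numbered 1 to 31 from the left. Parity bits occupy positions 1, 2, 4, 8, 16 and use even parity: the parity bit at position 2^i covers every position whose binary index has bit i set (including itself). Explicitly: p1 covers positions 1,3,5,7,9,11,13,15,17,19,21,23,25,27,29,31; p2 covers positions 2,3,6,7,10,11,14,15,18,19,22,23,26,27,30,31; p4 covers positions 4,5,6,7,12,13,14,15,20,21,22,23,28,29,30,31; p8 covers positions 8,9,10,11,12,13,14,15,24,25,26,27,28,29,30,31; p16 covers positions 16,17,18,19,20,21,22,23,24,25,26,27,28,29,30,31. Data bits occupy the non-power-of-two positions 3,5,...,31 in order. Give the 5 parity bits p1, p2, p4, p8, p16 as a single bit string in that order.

11011

Place data bits at non-power-of-two positions: b3=0, b5=1, b6=0, b7=1, b9=0, b10=1, b11=1, b12=1, b13=0, b14=0, b15=1, b17=0, b18=0, b19=0, b20=0, b21=0, b22=0, b23=0, b24=0, b25=0, b26=1, b27=0, b28=0, b29=0, b30=1, b31=1.
p1 = XOR of data positions {3,5,7,9,11,13,15,17,19,21,23,25,27,29,31} = 0⊕1⊕1⊕0⊕1⊕0⊕1⊕0⊕0⊕0⊕0⊕0⊕0⊕0⊕1 = 1
p2 = XOR of data positions {3,6,7,10,11,14,15,18,19,22,23,26,27,30,31} = 0⊕0⊕1⊕1⊕1⊕0⊕1⊕0⊕0⊕0⊕0⊕1⊕0⊕1⊕1 = 1
p4 = XOR of data positions {5,6,7,12,13,14,15,20,21,22,23,28,29,30,31} = 1⊕0⊕1⊕1⊕0⊕0⊕1⊕0⊕0⊕0⊕0⊕0⊕0⊕1⊕1 = 0
p8 = XOR of data positions {9,10,11,12,13,14,15,24,25,26,27,28,29,30,31} = 0⊕1⊕1⊕1⊕0⊕0⊕1⊕0⊕0⊕1⊕0⊕0⊕0⊕1⊕1 = 1
p16 = XOR of data positions {17,18,19,20,21,22,23,24,25,26,27,28,29,30,31} = 0⊕0⊕0⊕0⊕0⊕0⊕0⊕0⊕0⊕1⊕0⊕0⊕0⊕1⊕1 = 1
Parity bits p1,p2,p4,p8,p16 = 11011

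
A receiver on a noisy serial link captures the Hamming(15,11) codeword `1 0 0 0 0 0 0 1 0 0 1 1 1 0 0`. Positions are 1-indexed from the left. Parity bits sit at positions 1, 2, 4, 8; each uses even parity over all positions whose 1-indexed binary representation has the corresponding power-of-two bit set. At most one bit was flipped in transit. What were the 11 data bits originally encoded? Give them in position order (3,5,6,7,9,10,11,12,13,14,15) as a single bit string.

s1: b1⊕b3⊕b5⊕b7⊕b9⊕b11⊕b13⊕b15 = 1⊕0⊕0⊕0⊕0⊕1⊕1⊕0 = 1
s2: b2⊕b3⊕b6⊕b7⊕b10⊕b11⊕b14⊕b15 = 0⊕0⊕0⊕0⊕0⊕1⊕0⊕0 = 1
s4: b4⊕b5⊕b6⊕b7⊕b12⊕b13⊕b14⊕b15 = 0⊕0⊕0⊕0⊕1⊕1⊕0⊕0 = 0
s8: b8⊕b9⊕b10⊕b11⊕b12⊕b13⊕b14⊕b15 = 1⊕0⊕0⊕1⊕1⊕1⊕0⊕0 = 0
Syndrome (s8...s1) = 0011 → position 3.
Flip bit 3: corrected codeword = 101000010011100
Data bits at positions 3,5,6,7,9,10,11,12,13,14,15: 10000011100

10000011100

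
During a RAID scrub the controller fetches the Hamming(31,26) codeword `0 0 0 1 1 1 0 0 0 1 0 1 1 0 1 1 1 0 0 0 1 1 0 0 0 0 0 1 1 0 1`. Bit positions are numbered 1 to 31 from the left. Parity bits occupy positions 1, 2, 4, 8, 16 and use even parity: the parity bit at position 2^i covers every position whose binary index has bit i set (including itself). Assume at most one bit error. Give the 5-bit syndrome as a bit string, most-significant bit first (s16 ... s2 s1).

s1: b1⊕b3⊕b5⊕b7⊕b9⊕b11⊕b13⊕b15⊕b17⊕b19⊕b21⊕b23⊕b25⊕b27⊕b29⊕b31 = 0⊕0⊕1⊕0⊕0⊕0⊕1⊕1⊕1⊕0⊕1⊕0⊕0⊕0⊕1⊕1 = 1
s2: b2⊕b3⊕b6⊕b7⊕b10⊕b11⊕b14⊕b15⊕b18⊕b19⊕b22⊕b23⊕b26⊕b27⊕b30⊕b31 = 0⊕0⊕1⊕0⊕1⊕0⊕0⊕1⊕0⊕0⊕1⊕0⊕0⊕0⊕0⊕1 = 1
s4: b4⊕b5⊕b6⊕b7⊕b12⊕b13⊕b14⊕b15⊕b20⊕b21⊕b22⊕b23⊕b28⊕b29⊕b30⊕b31 = 1⊕1⊕1⊕0⊕1⊕1⊕0⊕1⊕0⊕1⊕1⊕0⊕1⊕1⊕0⊕1 = 1
s8: b8⊕b9⊕b10⊕b11⊕b12⊕b13⊕b14⊕b15⊕b24⊕b25⊕b26⊕b27⊕b28⊕b29⊕b30⊕b31 = 0⊕0⊕1⊕0⊕1⊕1⊕0⊕1⊕0⊕0⊕0⊕0⊕1⊕1⊕0⊕1 = 1
s16: b16⊕b17⊕b18⊕b19⊕b20⊕b21⊕b22⊕b23⊕b24⊕b25⊕b26⊕b27⊕b28⊕b29⊕b30⊕b31 = 1⊕1⊕0⊕0⊕0⊕1⊕1⊕0⊕0⊕0⊕0⊕0⊕1⊕1⊕0⊕1 = 1
Syndrome (s16...s1) = 11111 → position 31.

11111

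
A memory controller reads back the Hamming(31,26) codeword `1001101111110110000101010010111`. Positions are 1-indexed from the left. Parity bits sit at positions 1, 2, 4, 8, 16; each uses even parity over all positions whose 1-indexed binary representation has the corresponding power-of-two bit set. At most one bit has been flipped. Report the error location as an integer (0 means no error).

s1: b1⊕b3⊕b5⊕b7⊕b9⊕b11⊕b13⊕b15⊕b17⊕b19⊕b21⊕b23⊕b25⊕b27⊕b29⊕b31 = 1⊕0⊕1⊕1⊕1⊕1⊕0⊕1⊕0⊕0⊕0⊕0⊕0⊕1⊕1⊕1 = 1
s2: b2⊕b3⊕b6⊕b7⊕b10⊕b11⊕b14⊕b15⊕b18⊕b19⊕b22⊕b23⊕b26⊕b27⊕b30⊕b31 = 0⊕0⊕0⊕1⊕1⊕1⊕1⊕1⊕0⊕0⊕1⊕0⊕0⊕1⊕1⊕1 = 1
s4: b4⊕b5⊕b6⊕b7⊕b12⊕b13⊕b14⊕b15⊕b20⊕b21⊕b22⊕b23⊕b28⊕b29⊕b30⊕b31 = 1⊕1⊕0⊕1⊕1⊕0⊕1⊕1⊕1⊕0⊕1⊕0⊕0⊕1⊕1⊕1 = 1
s8: b8⊕b9⊕b10⊕b11⊕b12⊕b13⊕b14⊕b15⊕b24⊕b25⊕b26⊕b27⊕b28⊕b29⊕b30⊕b31 = 1⊕1⊕1⊕1⊕1⊕0⊕1⊕1⊕1⊕0⊕0⊕1⊕0⊕1⊕1⊕1 = 0
s16: b16⊕b17⊕b18⊕b19⊕b20⊕b21⊕b22⊕b23⊕b24⊕b25⊕b26⊕b27⊕b28⊕b29⊕b30⊕b31 = 0⊕0⊕0⊕0⊕1⊕0⊕1⊕0⊕1⊕0⊕0⊕1⊕0⊕1⊕1⊕1 = 1
Syndrome (s16...s1) = 10111 → position 23.

23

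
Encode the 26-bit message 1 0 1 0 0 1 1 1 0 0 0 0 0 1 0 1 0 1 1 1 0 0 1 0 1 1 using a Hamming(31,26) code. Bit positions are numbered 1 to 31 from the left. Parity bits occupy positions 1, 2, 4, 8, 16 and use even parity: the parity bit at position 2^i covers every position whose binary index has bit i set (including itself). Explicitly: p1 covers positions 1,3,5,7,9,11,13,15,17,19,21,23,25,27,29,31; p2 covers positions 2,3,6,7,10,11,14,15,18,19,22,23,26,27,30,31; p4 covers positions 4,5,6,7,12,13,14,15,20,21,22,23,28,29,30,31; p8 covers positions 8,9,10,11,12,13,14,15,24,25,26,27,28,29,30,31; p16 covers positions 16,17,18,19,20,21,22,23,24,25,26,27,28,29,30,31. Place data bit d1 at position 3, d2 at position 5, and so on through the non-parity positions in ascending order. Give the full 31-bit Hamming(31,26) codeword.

Place data bits at non-power-of-two positions: b3=1, b5=0, b6=1, b7=0, b9=0, b10=1, b11=1, b12=1, b13=0, b14=0, b15=0, b17=0, b18=0, b19=1, b20=0, b21=1, b22=0, b23=1, b24=1, b25=1, b26=0, b27=0, b28=1, b29=0, b30=1, b31=1.
p1 = XOR of data positions {3,5,7,9,11,13,15,17,19,21,23,25,27,29,31} = 1⊕0⊕0⊕0⊕1⊕0⊕0⊕0⊕1⊕1⊕1⊕1⊕0⊕0⊕1 = 1
p2 = XOR of data positions {3,6,7,10,11,14,15,18,19,22,23,26,27,30,31} = 1⊕1⊕0⊕1⊕1⊕0⊕0⊕0⊕1⊕0⊕1⊕0⊕0⊕1⊕1 = 0
p4 = XOR of data positions {5,6,7,12,13,14,15,20,21,22,23,28,29,30,31} = 0⊕1⊕0⊕1⊕0⊕0⊕0⊕0⊕1⊕0⊕1⊕1⊕0⊕1⊕1 = 1
p8 = XOR of data positions {9,10,11,12,13,14,15,24,25,26,27,28,29,30,31} = 0⊕1⊕1⊕1⊕0⊕0⊕0⊕1⊕1⊕0⊕0⊕1⊕0⊕1⊕1 = 0
p16 = XOR of data positions {17,18,19,20,21,22,23,24,25,26,27,28,29,30,31} = 0⊕0⊕1⊕0⊕1⊕0⊕1⊕1⊕1⊕0⊕0⊕1⊕0⊕1⊕1 = 0
Codeword b1..b31 = 1011010001110000001010111001011

1011010001110000001010111001011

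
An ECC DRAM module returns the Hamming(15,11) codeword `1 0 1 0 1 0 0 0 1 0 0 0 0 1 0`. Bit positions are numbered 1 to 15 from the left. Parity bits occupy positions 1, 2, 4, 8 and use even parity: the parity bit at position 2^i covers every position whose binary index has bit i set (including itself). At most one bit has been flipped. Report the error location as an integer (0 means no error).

s1: b1⊕b3⊕b5⊕b7⊕b9⊕b11⊕b13⊕b15 = 1⊕1⊕1⊕0⊕1⊕0⊕0⊕0 = 0
s2: b2⊕b3⊕b6⊕b7⊕b10⊕b11⊕b14⊕b15 = 0⊕1⊕0⊕0⊕0⊕0⊕1⊕0 = 0
s4: b4⊕b5⊕b6⊕b7⊕b12⊕b13⊕b14⊕b15 = 0⊕1⊕0⊕0⊕0⊕0⊕1⊕0 = 0
s8: b8⊕b9⊕b10⊕b11⊕b12⊕b13⊕b14⊕b15 = 0⊕1⊕0⊕0⊕0⊕0⊕1⊕0 = 0
Syndrome (s8...s1) = 0000 → position 0 (no error).

0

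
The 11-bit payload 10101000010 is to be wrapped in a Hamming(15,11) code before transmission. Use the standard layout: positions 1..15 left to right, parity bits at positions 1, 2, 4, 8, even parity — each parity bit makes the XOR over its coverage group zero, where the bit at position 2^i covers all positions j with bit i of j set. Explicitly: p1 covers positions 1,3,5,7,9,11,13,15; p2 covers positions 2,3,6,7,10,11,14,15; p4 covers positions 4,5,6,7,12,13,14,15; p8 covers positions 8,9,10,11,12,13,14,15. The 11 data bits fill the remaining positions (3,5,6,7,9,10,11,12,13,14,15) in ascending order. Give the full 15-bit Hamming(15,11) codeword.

011001001000010

Place data bits at non-power-of-two positions: b3=1, b5=0, b6=1, b7=0, b9=1, b10=0, b11=0, b12=0, b13=0, b14=1, b15=0.
p1 = XOR of data positions {3,5,7,9,11,13,15} = 1⊕0⊕0⊕1⊕0⊕0⊕0 = 0
p2 = XOR of data positions {3,6,7,10,11,14,15} = 1⊕1⊕0⊕0⊕0⊕1⊕0 = 1
p4 = XOR of data positions {5,6,7,12,13,14,15} = 0⊕1⊕0⊕0⊕0⊕1⊕0 = 0
p8 = XOR of data positions {9,10,11,12,13,14,15} = 1⊕0⊕0⊕0⊕0⊕1⊕0 = 0
Codeword b1..b15 = 011001001000010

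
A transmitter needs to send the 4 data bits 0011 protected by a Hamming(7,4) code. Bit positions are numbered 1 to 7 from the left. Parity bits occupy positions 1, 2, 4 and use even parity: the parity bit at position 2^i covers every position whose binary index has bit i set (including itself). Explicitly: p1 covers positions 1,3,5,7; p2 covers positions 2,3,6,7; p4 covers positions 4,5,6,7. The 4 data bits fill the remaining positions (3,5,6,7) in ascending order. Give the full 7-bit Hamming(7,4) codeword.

Place data bits at non-power-of-two positions: b3=0, b5=0, b6=1, b7=1.
p1 = XOR of data positions {3,5,7} = 0⊕0⊕1 = 1
p2 = XOR of data positions {3,6,7} = 0⊕1⊕1 = 0
p4 = XOR of data positions {5,6,7} = 0⊕1⊕1 = 0
Codeword b1..b7 = 1000011

1000011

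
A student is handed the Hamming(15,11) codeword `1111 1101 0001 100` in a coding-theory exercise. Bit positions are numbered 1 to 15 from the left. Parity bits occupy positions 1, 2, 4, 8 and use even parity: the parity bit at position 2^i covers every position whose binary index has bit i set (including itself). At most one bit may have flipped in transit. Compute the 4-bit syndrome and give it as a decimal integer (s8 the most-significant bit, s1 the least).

s1: b1⊕b3⊕b5⊕b7⊕b9⊕b11⊕b13⊕b15 = 1⊕1⊕1⊕0⊕0⊕0⊕1⊕0 = 0
s2: b2⊕b3⊕b6⊕b7⊕b10⊕b11⊕b14⊕b15 = 1⊕1⊕1⊕0⊕0⊕0⊕0⊕0 = 1
s4: b4⊕b5⊕b6⊕b7⊕b12⊕b13⊕b14⊕b15 = 1⊕1⊕1⊕0⊕1⊕1⊕0⊕0 = 1
s8: b8⊕b9⊕b10⊕b11⊕b12⊕b13⊕b14⊕b15 = 1⊕0⊕0⊕0⊕1⊕1⊕0⊕0 = 1
Syndrome (s8...s1) = 1110 → position 14.

14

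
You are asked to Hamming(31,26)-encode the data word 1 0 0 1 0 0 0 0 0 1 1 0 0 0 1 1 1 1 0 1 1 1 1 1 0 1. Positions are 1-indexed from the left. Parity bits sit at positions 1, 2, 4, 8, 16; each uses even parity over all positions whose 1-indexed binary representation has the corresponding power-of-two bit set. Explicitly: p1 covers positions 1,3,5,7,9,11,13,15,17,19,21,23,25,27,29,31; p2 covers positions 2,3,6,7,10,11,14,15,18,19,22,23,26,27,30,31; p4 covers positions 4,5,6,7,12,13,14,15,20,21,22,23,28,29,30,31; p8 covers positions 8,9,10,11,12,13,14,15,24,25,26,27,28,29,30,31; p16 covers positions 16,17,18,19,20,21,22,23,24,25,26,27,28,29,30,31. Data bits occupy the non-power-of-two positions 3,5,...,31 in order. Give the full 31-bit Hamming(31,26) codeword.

Place data bits at non-power-of-two positions: b3=1, b5=0, b6=0, b7=1, b9=0, b10=0, b11=0, b12=0, b13=0, b14=1, b15=1, b17=0, b18=0, b19=0, b20=1, b21=1, b22=1, b23=1, b24=0, b25=1, b26=1, b27=1, b28=1, b29=1, b30=0, b31=1.
p1 = XOR of data positions {3,5,7,9,11,13,15,17,19,21,23,25,27,29,31} = 1⊕0⊕1⊕0⊕0⊕0⊕1⊕0⊕0⊕1⊕1⊕1⊕1⊕1⊕1 = 1
p2 = XOR of data positions {3,6,7,10,11,14,15,18,19,22,23,26,27,30,31} = 1⊕0⊕1⊕0⊕0⊕1⊕1⊕0⊕0⊕1⊕1⊕1⊕1⊕0⊕1 = 1
p4 = XOR of data positions {5,6,7,12,13,14,15,20,21,22,23,28,29,30,31} = 0⊕0⊕1⊕0⊕0⊕1⊕1⊕1⊕1⊕1⊕1⊕1⊕1⊕0⊕1 = 0
p8 = XOR of data positions {9,10,11,12,13,14,15,24,25,26,27,28,29,30,31} = 0⊕0⊕0⊕0⊕0⊕1⊕1⊕0⊕1⊕1⊕1⊕1⊕1⊕0⊕1 = 0
p16 = XOR of data positions {17,18,19,20,21,22,23,24,25,26,27,28,29,30,31} = 0⊕0⊕0⊕1⊕1⊕1⊕1⊕0⊕1⊕1⊕1⊕1⊕1⊕0⊕1 = 0
Codeword b1..b31 = 1110001000000110000111101111101

1110001000000110000111101111101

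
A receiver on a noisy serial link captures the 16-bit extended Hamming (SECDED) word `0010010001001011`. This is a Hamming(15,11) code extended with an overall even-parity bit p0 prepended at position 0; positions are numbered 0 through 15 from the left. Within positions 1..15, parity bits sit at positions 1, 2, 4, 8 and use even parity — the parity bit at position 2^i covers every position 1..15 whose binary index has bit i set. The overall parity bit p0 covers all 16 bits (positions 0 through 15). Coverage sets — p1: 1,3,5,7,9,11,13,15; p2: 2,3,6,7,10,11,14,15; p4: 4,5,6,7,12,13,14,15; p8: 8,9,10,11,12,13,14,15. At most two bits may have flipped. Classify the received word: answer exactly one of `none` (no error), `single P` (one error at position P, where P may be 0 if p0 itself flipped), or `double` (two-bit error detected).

double

s1: b1⊕b3⊕b5⊕b7⊕b9⊕b11⊕b13⊕b15 = 0⊕0⊕1⊕0⊕1⊕0⊕0⊕1 = 1
s2: b2⊕b3⊕b6⊕b7⊕b10⊕b11⊕b14⊕b15 = 1⊕0⊕0⊕0⊕0⊕0⊕1⊕1 = 1
s4: b4⊕b5⊕b6⊕b7⊕b12⊕b13⊕b14⊕b15 = 0⊕1⊕0⊕0⊕1⊕0⊕1⊕1 = 0
s8: b8⊕b9⊕b10⊕b11⊕b12⊕b13⊕b14⊕b15 = 0⊕1⊕0⊕0⊕1⊕0⊕1⊕1 = 0
Syndrome (s8...s1) = 0011 → position 3.
Overall parity (XOR of all 16 bits, including p0): 0⊕0⊕1⊕0⊕0⊕1⊕0⊕0⊕0⊕1⊕0⊕0⊕1⊕0⊕1⊕1 = 0
Overall=0, syndrome position=3 → double-bit error detected (uncorrectable).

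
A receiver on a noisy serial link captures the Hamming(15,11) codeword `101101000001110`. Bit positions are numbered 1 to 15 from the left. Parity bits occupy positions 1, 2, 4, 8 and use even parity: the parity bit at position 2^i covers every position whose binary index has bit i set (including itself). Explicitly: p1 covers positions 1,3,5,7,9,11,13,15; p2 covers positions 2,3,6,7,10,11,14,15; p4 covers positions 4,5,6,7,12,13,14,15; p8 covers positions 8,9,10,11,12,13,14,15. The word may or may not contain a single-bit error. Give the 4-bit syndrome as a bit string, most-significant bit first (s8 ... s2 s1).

1111

s1: b1⊕b3⊕b5⊕b7⊕b9⊕b11⊕b13⊕b15 = 1⊕1⊕0⊕0⊕0⊕0⊕1⊕0 = 1
s2: b2⊕b3⊕b6⊕b7⊕b10⊕b11⊕b14⊕b15 = 0⊕1⊕1⊕0⊕0⊕0⊕1⊕0 = 1
s4: b4⊕b5⊕b6⊕b7⊕b12⊕b13⊕b14⊕b15 = 1⊕0⊕1⊕0⊕1⊕1⊕1⊕0 = 1
s8: b8⊕b9⊕b10⊕b11⊕b12⊕b13⊕b14⊕b15 = 0⊕0⊕0⊕0⊕1⊕1⊕1⊕0 = 1
Syndrome (s8...s1) = 1111 → position 15.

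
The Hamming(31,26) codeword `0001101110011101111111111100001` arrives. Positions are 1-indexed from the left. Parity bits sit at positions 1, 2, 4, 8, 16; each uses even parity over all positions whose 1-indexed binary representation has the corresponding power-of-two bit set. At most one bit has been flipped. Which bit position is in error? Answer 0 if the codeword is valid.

s1: b1⊕b3⊕b5⊕b7⊕b9⊕b11⊕b13⊕b15⊕b17⊕b19⊕b21⊕b23⊕b25⊕b27⊕b29⊕b31 = 0⊕0⊕1⊕1⊕1⊕0⊕1⊕0⊕1⊕1⊕1⊕1⊕1⊕0⊕0⊕1 = 0
s2: b2⊕b3⊕b6⊕b7⊕b10⊕b11⊕b14⊕b15⊕b18⊕b19⊕b22⊕b23⊕b26⊕b27⊕b30⊕b31 = 0⊕0⊕0⊕1⊕0⊕0⊕1⊕0⊕1⊕1⊕1⊕1⊕1⊕0⊕0⊕1 = 0
s4: b4⊕b5⊕b6⊕b7⊕b12⊕b13⊕b14⊕b15⊕b20⊕b21⊕b22⊕b23⊕b28⊕b29⊕b30⊕b31 = 1⊕1⊕0⊕1⊕1⊕1⊕1⊕0⊕1⊕1⊕1⊕1⊕0⊕0⊕0⊕1 = 1
s8: b8⊕b9⊕b10⊕b11⊕b12⊕b13⊕b14⊕b15⊕b24⊕b25⊕b26⊕b27⊕b28⊕b29⊕b30⊕b31 = 1⊕1⊕0⊕0⊕1⊕1⊕1⊕0⊕1⊕1⊕1⊕0⊕0⊕0⊕0⊕1 = 1
s16: b16⊕b17⊕b18⊕b19⊕b20⊕b21⊕b22⊕b23⊕b24⊕b25⊕b26⊕b27⊕b28⊕b29⊕b30⊕b31 = 1⊕1⊕1⊕1⊕1⊕1⊕1⊕1⊕1⊕1⊕1⊕0⊕0⊕0⊕0⊕1 = 0
Syndrome (s16...s1) = 01100 → position 12.

12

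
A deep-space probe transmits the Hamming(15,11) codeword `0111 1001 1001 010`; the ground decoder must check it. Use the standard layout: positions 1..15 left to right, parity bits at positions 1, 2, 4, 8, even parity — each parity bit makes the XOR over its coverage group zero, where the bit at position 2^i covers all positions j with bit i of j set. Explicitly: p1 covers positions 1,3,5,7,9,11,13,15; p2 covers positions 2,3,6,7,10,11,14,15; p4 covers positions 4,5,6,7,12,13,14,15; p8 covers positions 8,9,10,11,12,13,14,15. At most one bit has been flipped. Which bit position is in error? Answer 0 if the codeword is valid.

3

s1: b1⊕b3⊕b5⊕b7⊕b9⊕b11⊕b13⊕b15 = 0⊕1⊕1⊕0⊕1⊕0⊕0⊕0 = 1
s2: b2⊕b3⊕b6⊕b7⊕b10⊕b11⊕b14⊕b15 = 1⊕1⊕0⊕0⊕0⊕0⊕1⊕0 = 1
s4: b4⊕b5⊕b6⊕b7⊕b12⊕b13⊕b14⊕b15 = 1⊕1⊕0⊕0⊕1⊕0⊕1⊕0 = 0
s8: b8⊕b9⊕b10⊕b11⊕b12⊕b13⊕b14⊕b15 = 1⊕1⊕0⊕0⊕1⊕0⊕1⊕0 = 0
Syndrome (s8...s1) = 0011 → position 3.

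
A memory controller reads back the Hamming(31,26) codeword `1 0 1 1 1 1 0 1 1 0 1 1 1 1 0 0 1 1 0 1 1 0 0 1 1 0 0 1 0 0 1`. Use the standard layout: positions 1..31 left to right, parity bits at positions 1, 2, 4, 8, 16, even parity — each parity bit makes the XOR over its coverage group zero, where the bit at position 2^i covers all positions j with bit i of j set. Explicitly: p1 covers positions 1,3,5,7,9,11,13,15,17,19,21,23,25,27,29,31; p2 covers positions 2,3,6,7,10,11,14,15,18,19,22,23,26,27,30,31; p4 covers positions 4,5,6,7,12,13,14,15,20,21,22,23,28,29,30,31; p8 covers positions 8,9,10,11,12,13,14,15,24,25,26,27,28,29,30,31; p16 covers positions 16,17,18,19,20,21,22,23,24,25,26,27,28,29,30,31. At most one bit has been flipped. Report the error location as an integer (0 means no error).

s1: b1⊕b3⊕b5⊕b7⊕b9⊕b11⊕b13⊕b15⊕b17⊕b19⊕b21⊕b23⊕b25⊕b27⊕b29⊕b31 = 1⊕1⊕1⊕0⊕1⊕1⊕1⊕0⊕1⊕0⊕1⊕0⊕1⊕0⊕0⊕1 = 0
s2: b2⊕b3⊕b6⊕b7⊕b10⊕b11⊕b14⊕b15⊕b18⊕b19⊕b22⊕b23⊕b26⊕b27⊕b30⊕b31 = 0⊕1⊕1⊕0⊕0⊕1⊕1⊕0⊕1⊕0⊕0⊕0⊕0⊕0⊕0⊕1 = 0
s4: b4⊕b5⊕b6⊕b7⊕b12⊕b13⊕b14⊕b15⊕b20⊕b21⊕b22⊕b23⊕b28⊕b29⊕b30⊕b31 = 1⊕1⊕1⊕0⊕1⊕1⊕1⊕0⊕1⊕1⊕0⊕0⊕1⊕0⊕0⊕1 = 0
s8: b8⊕b9⊕b10⊕b11⊕b12⊕b13⊕b14⊕b15⊕b24⊕b25⊕b26⊕b27⊕b28⊕b29⊕b30⊕b31 = 1⊕1⊕0⊕1⊕1⊕1⊕1⊕0⊕1⊕1⊕0⊕0⊕1⊕0⊕0⊕1 = 0
s16: b16⊕b17⊕b18⊕b19⊕b20⊕b21⊕b22⊕b23⊕b24⊕b25⊕b26⊕b27⊕b28⊕b29⊕b30⊕b31 = 0⊕1⊕1⊕0⊕1⊕1⊕0⊕0⊕1⊕1⊕0⊕0⊕1⊕0⊕0⊕1 = 0
Syndrome (s16...s1) = 00000 → position 0 (no error).

0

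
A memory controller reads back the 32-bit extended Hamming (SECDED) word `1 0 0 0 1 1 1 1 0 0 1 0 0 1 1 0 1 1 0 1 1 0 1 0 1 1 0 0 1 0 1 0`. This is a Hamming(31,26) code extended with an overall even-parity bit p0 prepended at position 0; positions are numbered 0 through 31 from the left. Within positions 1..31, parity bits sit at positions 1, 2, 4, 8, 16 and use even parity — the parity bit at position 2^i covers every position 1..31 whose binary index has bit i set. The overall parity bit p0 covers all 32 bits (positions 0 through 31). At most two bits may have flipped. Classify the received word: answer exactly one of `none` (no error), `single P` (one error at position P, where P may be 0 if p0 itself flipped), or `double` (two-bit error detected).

single 26

s1: b1⊕b3⊕b5⊕b7⊕b9⊕b11⊕b13⊕b15⊕b17⊕b19⊕b21⊕b23⊕b25⊕b27⊕b29⊕b31 = 0⊕0⊕1⊕1⊕0⊕0⊕1⊕0⊕1⊕1⊕0⊕0⊕1⊕0⊕0⊕0 = 0
s2: b2⊕b3⊕b6⊕b7⊕b10⊕b11⊕b14⊕b15⊕b18⊕b19⊕b22⊕b23⊕b26⊕b27⊕b30⊕b31 = 0⊕0⊕1⊕1⊕1⊕0⊕1⊕0⊕0⊕1⊕1⊕0⊕0⊕0⊕1⊕0 = 1
s4: b4⊕b5⊕b6⊕b7⊕b12⊕b13⊕b14⊕b15⊕b20⊕b21⊕b22⊕b23⊕b28⊕b29⊕b30⊕b31 = 1⊕1⊕1⊕1⊕0⊕1⊕1⊕0⊕1⊕0⊕1⊕0⊕1⊕0⊕1⊕0 = 0
s8: b8⊕b9⊕b10⊕b11⊕b12⊕b13⊕b14⊕b15⊕b24⊕b25⊕b26⊕b27⊕b28⊕b29⊕b30⊕b31 = 0⊕0⊕1⊕0⊕0⊕1⊕1⊕0⊕1⊕1⊕0⊕0⊕1⊕0⊕1⊕0 = 1
s16: b16⊕b17⊕b18⊕b19⊕b20⊕b21⊕b22⊕b23⊕b24⊕b25⊕b26⊕b27⊕b28⊕b29⊕b30⊕b31 = 1⊕1⊕0⊕1⊕1⊕0⊕1⊕0⊕1⊕1⊕0⊕0⊕1⊕0⊕1⊕0 = 1
Syndrome (s16...s1) = 11010 → position 26.
Overall parity (XOR of all 32 bits, including p0): 1⊕0⊕0⊕0⊕1⊕1⊕1⊕1⊕0⊕0⊕1⊕0⊕0⊕1⊕1⊕0⊕1⊕1⊕0⊕1⊕1⊕0⊕1⊕0⊕1⊕1⊕0⊕0⊕1⊕0⊕1⊕0 = 1
Overall=1, syndrome position=26 → single-bit error at position 26.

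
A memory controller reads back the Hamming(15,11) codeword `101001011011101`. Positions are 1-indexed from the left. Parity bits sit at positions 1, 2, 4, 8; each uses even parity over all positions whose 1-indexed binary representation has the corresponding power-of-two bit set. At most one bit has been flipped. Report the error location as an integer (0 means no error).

0

s1: b1⊕b3⊕b5⊕b7⊕b9⊕b11⊕b13⊕b15 = 1⊕1⊕0⊕0⊕1⊕1⊕1⊕1 = 0
s2: b2⊕b3⊕b6⊕b7⊕b10⊕b11⊕b14⊕b15 = 0⊕1⊕1⊕0⊕0⊕1⊕0⊕1 = 0
s4: b4⊕b5⊕b6⊕b7⊕b12⊕b13⊕b14⊕b15 = 0⊕0⊕1⊕0⊕1⊕1⊕0⊕1 = 0
s8: b8⊕b9⊕b10⊕b11⊕b12⊕b13⊕b14⊕b15 = 1⊕1⊕0⊕1⊕1⊕1⊕0⊕1 = 0
Syndrome (s8...s1) = 0000 → position 0 (no error).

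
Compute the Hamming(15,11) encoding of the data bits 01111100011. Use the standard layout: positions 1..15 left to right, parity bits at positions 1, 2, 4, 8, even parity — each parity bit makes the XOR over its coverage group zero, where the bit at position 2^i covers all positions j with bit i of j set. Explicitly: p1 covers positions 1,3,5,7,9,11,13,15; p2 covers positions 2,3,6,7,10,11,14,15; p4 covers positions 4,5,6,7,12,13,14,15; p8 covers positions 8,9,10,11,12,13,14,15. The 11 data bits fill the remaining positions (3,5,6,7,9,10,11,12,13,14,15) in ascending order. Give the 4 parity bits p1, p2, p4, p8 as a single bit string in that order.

0110

Place data bits at non-power-of-two positions: b3=0, b5=1, b6=1, b7=1, b9=1, b10=1, b11=0, b12=0, b13=0, b14=1, b15=1.
p1 = XOR of data positions {3,5,7,9,11,13,15} = 0⊕1⊕1⊕1⊕0⊕0⊕1 = 0
p2 = XOR of data positions {3,6,7,10,11,14,15} = 0⊕1⊕1⊕1⊕0⊕1⊕1 = 1
p4 = XOR of data positions {5,6,7,12,13,14,15} = 1⊕1⊕1⊕0⊕0⊕1⊕1 = 1
p8 = XOR of data positions {9,10,11,12,13,14,15} = 1⊕1⊕0⊕0⊕0⊕1⊕1 = 0
Parity bits p1,p2,p4,p8 = 0110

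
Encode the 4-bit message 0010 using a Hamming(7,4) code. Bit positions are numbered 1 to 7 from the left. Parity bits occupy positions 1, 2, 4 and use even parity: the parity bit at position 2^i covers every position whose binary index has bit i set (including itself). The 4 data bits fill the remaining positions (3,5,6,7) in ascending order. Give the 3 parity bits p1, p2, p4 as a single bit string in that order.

011

Place data bits at non-power-of-two positions: b3=0, b5=0, b6=1, b7=0.
p1 = XOR of data positions {3,5,7} = 0⊕0⊕0 = 0
p2 = XOR of data positions {3,6,7} = 0⊕1⊕0 = 1
p4 = XOR of data positions {5,6,7} = 0⊕1⊕0 = 1
Parity bits p1,p2,p4 = 011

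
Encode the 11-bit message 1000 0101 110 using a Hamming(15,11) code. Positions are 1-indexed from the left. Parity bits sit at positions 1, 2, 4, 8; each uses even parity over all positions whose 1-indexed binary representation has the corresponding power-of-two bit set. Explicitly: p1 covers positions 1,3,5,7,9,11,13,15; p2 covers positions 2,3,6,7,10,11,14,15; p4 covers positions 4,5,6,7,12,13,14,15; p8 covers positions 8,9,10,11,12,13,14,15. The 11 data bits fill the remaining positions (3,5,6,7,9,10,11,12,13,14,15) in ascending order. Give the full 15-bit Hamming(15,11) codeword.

011100000101110

Place data bits at non-power-of-two positions: b3=1, b5=0, b6=0, b7=0, b9=0, b10=1, b11=0, b12=1, b13=1, b14=1, b15=0.
p1 = XOR of data positions {3,5,7,9,11,13,15} = 1⊕0⊕0⊕0⊕0⊕1⊕0 = 0
p2 = XOR of data positions {3,6,7,10,11,14,15} = 1⊕0⊕0⊕1⊕0⊕1⊕0 = 1
p4 = XOR of data positions {5,6,7,12,13,14,15} = 0⊕0⊕0⊕1⊕1⊕1⊕0 = 1
p8 = XOR of data positions {9,10,11,12,13,14,15} = 0⊕1⊕0⊕1⊕1⊕1⊕0 = 0
Codeword b1..b15 = 011100000101110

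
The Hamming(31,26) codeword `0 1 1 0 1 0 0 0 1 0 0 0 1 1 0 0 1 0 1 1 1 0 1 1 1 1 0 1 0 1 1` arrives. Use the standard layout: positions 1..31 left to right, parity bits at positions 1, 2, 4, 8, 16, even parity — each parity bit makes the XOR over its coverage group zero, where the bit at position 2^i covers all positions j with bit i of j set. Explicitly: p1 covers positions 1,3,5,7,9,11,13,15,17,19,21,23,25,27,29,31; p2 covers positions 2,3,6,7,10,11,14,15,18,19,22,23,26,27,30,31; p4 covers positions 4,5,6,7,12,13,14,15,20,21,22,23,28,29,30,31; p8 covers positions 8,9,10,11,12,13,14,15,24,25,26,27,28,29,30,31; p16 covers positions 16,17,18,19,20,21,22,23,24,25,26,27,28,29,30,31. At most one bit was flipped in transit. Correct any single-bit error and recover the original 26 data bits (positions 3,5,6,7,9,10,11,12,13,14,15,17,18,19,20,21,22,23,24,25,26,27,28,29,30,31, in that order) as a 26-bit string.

s1: b1⊕b3⊕b5⊕b7⊕b9⊕b11⊕b13⊕b15⊕b17⊕b19⊕b21⊕b23⊕b25⊕b27⊕b29⊕b31 = 0⊕1⊕1⊕0⊕1⊕0⊕1⊕0⊕1⊕1⊕1⊕1⊕1⊕0⊕0⊕1 = 0
s2: b2⊕b3⊕b6⊕b7⊕b10⊕b11⊕b14⊕b15⊕b18⊕b19⊕b22⊕b23⊕b26⊕b27⊕b30⊕b31 = 1⊕1⊕0⊕0⊕0⊕0⊕1⊕0⊕0⊕1⊕0⊕1⊕1⊕0⊕1⊕1 = 0
s4: b4⊕b5⊕b6⊕b7⊕b12⊕b13⊕b14⊕b15⊕b20⊕b21⊕b22⊕b23⊕b28⊕b29⊕b30⊕b31 = 0⊕1⊕0⊕0⊕0⊕1⊕1⊕0⊕1⊕1⊕0⊕1⊕1⊕0⊕1⊕1 = 1
s8: b8⊕b9⊕b10⊕b11⊕b12⊕b13⊕b14⊕b15⊕b24⊕b25⊕b26⊕b27⊕b28⊕b29⊕b30⊕b31 = 0⊕1⊕0⊕0⊕0⊕1⊕1⊕0⊕1⊕1⊕1⊕0⊕1⊕0⊕1⊕1 = 1
s16: b16⊕b17⊕b18⊕b19⊕b20⊕b21⊕b22⊕b23⊕b24⊕b25⊕b26⊕b27⊕b28⊕b29⊕b30⊕b31 = 0⊕1⊕0⊕1⊕1⊕1⊕0⊕1⊕1⊕1⊕1⊕0⊕1⊕0⊕1⊕1 = 1
Syndrome (s16...s1) = 11100 → position 28.
Flip bit 28: corrected codeword = 0110100010001100101110111100011
Data bits at positions 3,5,6,7,9,10,11,12,13,14,15,17,18,19,20,21,22,23,24,25,26,27,28,29,30,31: 11001000110101110111100011

11001000110101110111100011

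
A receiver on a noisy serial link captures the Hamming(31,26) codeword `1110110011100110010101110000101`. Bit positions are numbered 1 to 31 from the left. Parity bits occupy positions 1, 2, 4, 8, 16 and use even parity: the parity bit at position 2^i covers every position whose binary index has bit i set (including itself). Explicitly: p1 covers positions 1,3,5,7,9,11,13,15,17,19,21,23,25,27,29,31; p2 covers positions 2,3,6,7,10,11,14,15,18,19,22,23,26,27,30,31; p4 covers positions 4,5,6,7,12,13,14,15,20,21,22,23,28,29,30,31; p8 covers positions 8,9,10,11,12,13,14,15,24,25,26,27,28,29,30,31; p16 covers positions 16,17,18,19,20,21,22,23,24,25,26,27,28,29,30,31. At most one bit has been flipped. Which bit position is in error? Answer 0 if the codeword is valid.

23

s1: b1⊕b3⊕b5⊕b7⊕b9⊕b11⊕b13⊕b15⊕b17⊕b19⊕b21⊕b23⊕b25⊕b27⊕b29⊕b31 = 1⊕1⊕1⊕0⊕1⊕1⊕0⊕1⊕0⊕0⊕0⊕1⊕0⊕0⊕1⊕1 = 1
s2: b2⊕b3⊕b6⊕b7⊕b10⊕b11⊕b14⊕b15⊕b18⊕b19⊕b22⊕b23⊕b26⊕b27⊕b30⊕b31 = 1⊕1⊕1⊕0⊕1⊕1⊕1⊕1⊕1⊕0⊕1⊕1⊕0⊕0⊕0⊕1 = 1
s4: b4⊕b5⊕b6⊕b7⊕b12⊕b13⊕b14⊕b15⊕b20⊕b21⊕b22⊕b23⊕b28⊕b29⊕b30⊕b31 = 0⊕1⊕1⊕0⊕0⊕0⊕1⊕1⊕1⊕0⊕1⊕1⊕0⊕1⊕0⊕1 = 1
s8: b8⊕b9⊕b10⊕b11⊕b12⊕b13⊕b14⊕b15⊕b24⊕b25⊕b26⊕b27⊕b28⊕b29⊕b30⊕b31 = 0⊕1⊕1⊕1⊕0⊕0⊕1⊕1⊕1⊕0⊕0⊕0⊕0⊕1⊕0⊕1 = 0
s16: b16⊕b17⊕b18⊕b19⊕b20⊕b21⊕b22⊕b23⊕b24⊕b25⊕b26⊕b27⊕b28⊕b29⊕b30⊕b31 = 0⊕0⊕1⊕0⊕1⊕0⊕1⊕1⊕1⊕0⊕0⊕0⊕0⊕1⊕0⊕1 = 1
Syndrome (s16...s1) = 10111 → position 23.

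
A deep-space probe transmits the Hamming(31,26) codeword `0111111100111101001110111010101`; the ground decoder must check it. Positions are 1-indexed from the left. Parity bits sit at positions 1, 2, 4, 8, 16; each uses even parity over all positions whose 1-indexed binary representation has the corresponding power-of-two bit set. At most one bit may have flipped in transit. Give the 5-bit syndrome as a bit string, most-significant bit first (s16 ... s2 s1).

00000

s1: b1⊕b3⊕b5⊕b7⊕b9⊕b11⊕b13⊕b15⊕b17⊕b19⊕b21⊕b23⊕b25⊕b27⊕b29⊕b31 = 0⊕1⊕1⊕1⊕0⊕1⊕1⊕0⊕0⊕1⊕1⊕1⊕1⊕1⊕1⊕1 = 0
s2: b2⊕b3⊕b6⊕b7⊕b10⊕b11⊕b14⊕b15⊕b18⊕b19⊕b22⊕b23⊕b26⊕b27⊕b30⊕b31 = 1⊕1⊕1⊕1⊕0⊕1⊕1⊕0⊕0⊕1⊕0⊕1⊕0⊕1⊕0⊕1 = 0
s4: b4⊕b5⊕b6⊕b7⊕b12⊕b13⊕b14⊕b15⊕b20⊕b21⊕b22⊕b23⊕b28⊕b29⊕b30⊕b31 = 1⊕1⊕1⊕1⊕1⊕1⊕1⊕0⊕1⊕1⊕0⊕1⊕0⊕1⊕0⊕1 = 0
s8: b8⊕b9⊕b10⊕b11⊕b12⊕b13⊕b14⊕b15⊕b24⊕b25⊕b26⊕b27⊕b28⊕b29⊕b30⊕b31 = 1⊕0⊕0⊕1⊕1⊕1⊕1⊕0⊕1⊕1⊕0⊕1⊕0⊕1⊕0⊕1 = 0
s16: b16⊕b17⊕b18⊕b19⊕b20⊕b21⊕b22⊕b23⊕b24⊕b25⊕b26⊕b27⊕b28⊕b29⊕b30⊕b31 = 1⊕0⊕0⊕1⊕1⊕1⊕0⊕1⊕1⊕1⊕0⊕1⊕0⊕1⊕0⊕1 = 0
Syndrome (s16...s1) = 00000 → position 0 (no error).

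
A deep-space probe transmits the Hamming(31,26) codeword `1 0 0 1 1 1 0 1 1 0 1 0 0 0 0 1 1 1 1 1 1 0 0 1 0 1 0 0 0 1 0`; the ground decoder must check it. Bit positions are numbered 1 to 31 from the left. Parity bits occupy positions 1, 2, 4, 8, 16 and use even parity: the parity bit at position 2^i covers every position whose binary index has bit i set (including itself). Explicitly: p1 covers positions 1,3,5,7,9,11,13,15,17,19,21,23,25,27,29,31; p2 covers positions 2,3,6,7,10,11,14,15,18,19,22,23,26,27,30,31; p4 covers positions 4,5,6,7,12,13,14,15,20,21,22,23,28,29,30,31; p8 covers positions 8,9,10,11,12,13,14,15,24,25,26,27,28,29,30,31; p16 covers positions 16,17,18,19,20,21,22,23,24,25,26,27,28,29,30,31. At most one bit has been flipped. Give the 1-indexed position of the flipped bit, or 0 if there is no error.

17

s1: b1⊕b3⊕b5⊕b7⊕b9⊕b11⊕b13⊕b15⊕b17⊕b19⊕b21⊕b23⊕b25⊕b27⊕b29⊕b31 = 1⊕0⊕1⊕0⊕1⊕1⊕0⊕0⊕1⊕1⊕1⊕0⊕0⊕0⊕0⊕0 = 1
s2: b2⊕b3⊕b6⊕b7⊕b10⊕b11⊕b14⊕b15⊕b18⊕b19⊕b22⊕b23⊕b26⊕b27⊕b30⊕b31 = 0⊕0⊕1⊕0⊕0⊕1⊕0⊕0⊕1⊕1⊕0⊕0⊕1⊕0⊕1⊕0 = 0
s4: b4⊕b5⊕b6⊕b7⊕b12⊕b13⊕b14⊕b15⊕b20⊕b21⊕b22⊕b23⊕b28⊕b29⊕b30⊕b31 = 1⊕1⊕1⊕0⊕0⊕0⊕0⊕0⊕1⊕1⊕0⊕0⊕0⊕0⊕1⊕0 = 0
s8: b8⊕b9⊕b10⊕b11⊕b12⊕b13⊕b14⊕b15⊕b24⊕b25⊕b26⊕b27⊕b28⊕b29⊕b30⊕b31 = 1⊕1⊕0⊕1⊕0⊕0⊕0⊕0⊕1⊕0⊕1⊕0⊕0⊕0⊕1⊕0 = 0
s16: b16⊕b17⊕b18⊕b19⊕b20⊕b21⊕b22⊕b23⊕b24⊕b25⊕b26⊕b27⊕b28⊕b29⊕b30⊕b31 = 1⊕1⊕1⊕1⊕1⊕1⊕0⊕0⊕1⊕0⊕1⊕0⊕0⊕0⊕1⊕0 = 1
Syndrome (s16...s1) = 10001 → position 17.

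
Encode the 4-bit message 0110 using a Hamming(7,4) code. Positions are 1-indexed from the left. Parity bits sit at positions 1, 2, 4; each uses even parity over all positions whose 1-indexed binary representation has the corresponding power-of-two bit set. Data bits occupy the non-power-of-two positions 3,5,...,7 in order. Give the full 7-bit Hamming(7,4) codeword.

Place data bits at non-power-of-two positions: b3=0, b5=1, b6=1, b7=0.
p1 = XOR of data positions {3,5,7} = 0⊕1⊕0 = 1
p2 = XOR of data positions {3,6,7} = 0⊕1⊕0 = 1
p4 = XOR of data positions {5,6,7} = 1⊕1⊕0 = 0
Codeword b1..b7 = 1100110

1100110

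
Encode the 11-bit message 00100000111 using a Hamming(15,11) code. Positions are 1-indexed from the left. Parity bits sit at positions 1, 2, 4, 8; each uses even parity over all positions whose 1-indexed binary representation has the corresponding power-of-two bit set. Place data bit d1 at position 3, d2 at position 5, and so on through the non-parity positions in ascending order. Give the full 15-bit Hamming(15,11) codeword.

010001010000111

Place data bits at non-power-of-two positions: b3=0, b5=0, b6=1, b7=0, b9=0, b10=0, b11=0, b12=0, b13=1, b14=1, b15=1.
p1 = XOR of data positions {3,5,7,9,11,13,15} = 0⊕0⊕0⊕0⊕0⊕1⊕1 = 0
p2 = XOR of data positions {3,6,7,10,11,14,15} = 0⊕1⊕0⊕0⊕0⊕1⊕1 = 1
p4 = XOR of data positions {5,6,7,12,13,14,15} = 0⊕1⊕0⊕0⊕1⊕1⊕1 = 0
p8 = XOR of data positions {9,10,11,12,13,14,15} = 0⊕0⊕0⊕0⊕1⊕1⊕1 = 1
Codeword b1..b15 = 010001010000111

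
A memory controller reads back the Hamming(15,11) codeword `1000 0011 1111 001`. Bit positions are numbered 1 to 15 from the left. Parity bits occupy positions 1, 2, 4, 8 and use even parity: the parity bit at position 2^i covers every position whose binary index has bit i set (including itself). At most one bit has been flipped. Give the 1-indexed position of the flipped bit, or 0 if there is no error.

s1: b1⊕b3⊕b5⊕b7⊕b9⊕b11⊕b13⊕b15 = 1⊕0⊕0⊕1⊕1⊕1⊕0⊕1 = 1
s2: b2⊕b3⊕b6⊕b7⊕b10⊕b11⊕b14⊕b15 = 0⊕0⊕0⊕1⊕1⊕1⊕0⊕1 = 0
s4: b4⊕b5⊕b6⊕b7⊕b12⊕b13⊕b14⊕b15 = 0⊕0⊕0⊕1⊕1⊕0⊕0⊕1 = 1
s8: b8⊕b9⊕b10⊕b11⊕b12⊕b13⊕b14⊕b15 = 1⊕1⊕1⊕1⊕1⊕0⊕0⊕1 = 0
Syndrome (s8...s1) = 0101 → position 5.

5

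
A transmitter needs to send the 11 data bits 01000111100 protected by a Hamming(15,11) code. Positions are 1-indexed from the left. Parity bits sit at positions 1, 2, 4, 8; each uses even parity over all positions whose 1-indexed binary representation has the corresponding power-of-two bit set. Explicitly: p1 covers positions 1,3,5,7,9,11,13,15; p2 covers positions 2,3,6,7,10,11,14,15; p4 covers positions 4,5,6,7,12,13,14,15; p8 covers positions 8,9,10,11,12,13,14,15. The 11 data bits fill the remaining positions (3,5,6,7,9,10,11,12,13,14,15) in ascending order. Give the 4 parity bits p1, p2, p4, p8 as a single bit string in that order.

Place data bits at non-power-of-two positions: b3=0, b5=1, b6=0, b7=0, b9=0, b10=1, b11=1, b12=1, b13=1, b14=0, b15=0.
p1 = XOR of data positions {3,5,7,9,11,13,15} = 0⊕1⊕0⊕0⊕1⊕1⊕0 = 1
p2 = XOR of data positions {3,6,7,10,11,14,15} = 0⊕0⊕0⊕1⊕1⊕0⊕0 = 0
p4 = XOR of data positions {5,6,7,12,13,14,15} = 1⊕0⊕0⊕1⊕1⊕0⊕0 = 1
p8 = XOR of data positions {9,10,11,12,13,14,15} = 0⊕1⊕1⊕1⊕1⊕0⊕0 = 0
Parity bits p1,p2,p4,p8 = 1010

1010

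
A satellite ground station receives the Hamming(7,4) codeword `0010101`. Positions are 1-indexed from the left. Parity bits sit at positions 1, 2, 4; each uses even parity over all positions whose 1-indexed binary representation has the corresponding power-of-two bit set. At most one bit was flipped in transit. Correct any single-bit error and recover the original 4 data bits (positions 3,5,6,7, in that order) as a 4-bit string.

1101

s1: b1⊕b3⊕b5⊕b7 = 0⊕1⊕1⊕1 = 1
s2: b2⊕b3⊕b6⊕b7 = 0⊕1⊕0⊕1 = 0
s4: b4⊕b5⊕b6⊕b7 = 0⊕1⊕0⊕1 = 0
Syndrome (s4...s1) = 001 → position 1.
Flip bit 1: corrected codeword = 1010101
Data bits at positions 3,5,6,7: 1101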